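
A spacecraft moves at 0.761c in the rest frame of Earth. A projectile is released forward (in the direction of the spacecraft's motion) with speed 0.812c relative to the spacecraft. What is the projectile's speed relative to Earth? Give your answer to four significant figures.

In units of c, u = (u' + v)/(1 + u'v) with u' = 0.812 and v = 0.761.
Numerator: 0.812 + 0.761 = 1.573. Denominator: 1 + (0.812)(0.761) = 1.617932.
u = 1.573/1.617932 = 0.97223, so the speed is 0.9722c.

0.9722c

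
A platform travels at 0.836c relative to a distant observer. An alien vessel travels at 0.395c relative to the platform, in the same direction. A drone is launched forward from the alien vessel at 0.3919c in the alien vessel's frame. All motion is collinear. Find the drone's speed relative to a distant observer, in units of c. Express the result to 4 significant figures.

Compose velocities in two stages. Stage 1 (into S'): u₁ = (0.3919+0.395)/(1+0.3919×0.395) = 0.68142.
Stage 2 (into S): u = (0.68142+0.836)/(1+0.68142×0.836) = 0.96671, so the speed is 0.9667c.

0.9667c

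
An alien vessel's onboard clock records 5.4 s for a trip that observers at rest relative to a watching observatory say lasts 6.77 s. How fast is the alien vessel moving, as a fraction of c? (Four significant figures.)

0.6031c

γ = Δt/Δτ = 6.77/5.4 = 1.2537.
β = √(1 − 1/γ²) = √(1 − 0.636228) = √0.363772 = 0.6031.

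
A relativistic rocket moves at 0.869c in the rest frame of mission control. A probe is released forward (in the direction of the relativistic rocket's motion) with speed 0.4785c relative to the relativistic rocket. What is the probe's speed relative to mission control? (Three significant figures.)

Relativistic velocity addition: u = (u' + v)/(1 + u'v/c²), with u' = 0.4785c and v = 0.869c.
Numerator: 0.4785 + 0.869 = 1.3475. Denominator: 1 + (0.4785)(0.869) = 1.4158165.
u = 1.3475/1.4158165 = 0.95175, so the speed is 0.952c.

0.952c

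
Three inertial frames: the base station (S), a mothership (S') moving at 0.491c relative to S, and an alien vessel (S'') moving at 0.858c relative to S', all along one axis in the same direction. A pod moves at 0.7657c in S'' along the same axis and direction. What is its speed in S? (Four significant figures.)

Compose velocities in two stages. Stage 1 (into S'): u₁ = (0.7657+0.858)/(1+0.7657×0.858) = 0.97992.
Stage 2 (into S): u = (0.97992+0.491)/(1+0.97992×0.491) = 0.9931, so the speed is 0.9931c.

0.9931c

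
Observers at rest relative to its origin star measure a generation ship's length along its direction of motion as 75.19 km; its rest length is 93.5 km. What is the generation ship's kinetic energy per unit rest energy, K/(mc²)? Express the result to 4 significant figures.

From L = L₀/γ: γ = 93.5/75.19 = 1.24352.
K/(mc²) = γ − 1 = 1.24352 − 1 = 0.2435.

0.2435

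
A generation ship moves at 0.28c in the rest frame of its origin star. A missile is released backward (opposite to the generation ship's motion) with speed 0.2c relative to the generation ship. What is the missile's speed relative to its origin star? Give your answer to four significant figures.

0.08475c

In units of c, u = (u' + v)/(1 + u'v) with u' = −0.2 and v = 0.28.
Numerator: −0.2 + 0.28 = 0.08. Denominator: 1 + (−0.2)(0.28) = 0.944.
u = 0.08/0.944 = 0.084746, so the speed is 0.08475c.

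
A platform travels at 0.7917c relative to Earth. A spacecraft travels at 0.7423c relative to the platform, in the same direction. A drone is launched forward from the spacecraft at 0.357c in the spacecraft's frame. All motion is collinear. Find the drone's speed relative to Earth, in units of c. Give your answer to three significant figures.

0.984c

First combine the drone and spacecraft (S''→S'): u₁ = (0.357 + 0.7423)/(1 + 0.357×0.7423) = 1.0993/1.2650011 = 0.86901.
Then combine with the platform (S'→S): u = (0.86901 + 0.7917)/(1 + 0.86901×0.7917) = 1.66071/1.687995217 = 0.98384.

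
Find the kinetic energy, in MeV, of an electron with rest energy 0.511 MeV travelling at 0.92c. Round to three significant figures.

γ = 1/√(1 − β²) = 1/√(1 − 0.8464) = 1/√0.1536 = 1/0.391918 = 2.5516.
Kinetic energy: K = (γ − 1)mc² = (2.5516 − 1) × 0.511 MeV = 1.5516 × 0.511 = 0.793 MeV.

0.793 MeV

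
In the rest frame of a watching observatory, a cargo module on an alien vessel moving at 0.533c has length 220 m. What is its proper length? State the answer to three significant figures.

260 m

γ = 1/√(1 − β²) = 1/√(1 − 0.284089) = 1/√0.715911 = 1/0.846115 = 1.1819.
Proper length: L₀ = γ·L = 1.1819 × 220 = 260 m.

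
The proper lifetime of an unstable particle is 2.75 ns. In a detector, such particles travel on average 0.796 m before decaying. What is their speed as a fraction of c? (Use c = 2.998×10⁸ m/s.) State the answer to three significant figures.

0.695c

Let x = d/(cτ) = 0.7960 m / (2.998×10⁸ m/s × 2.750×10^-9 s) = 0.96549. Since d = βγcτ, x = βγ = β/√(1−β²).
Solving: β² = x²/(1+x²) = 0.932171/1.932171 = 0.482447, so β = 0.695.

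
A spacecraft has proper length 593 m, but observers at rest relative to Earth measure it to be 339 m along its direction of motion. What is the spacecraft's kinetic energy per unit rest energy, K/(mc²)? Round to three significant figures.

From L = L₀/γ: γ = 593/339 = 1.74926.
K/(mc²) = γ − 1 = 1.74926 − 1 = 0.749.

0.749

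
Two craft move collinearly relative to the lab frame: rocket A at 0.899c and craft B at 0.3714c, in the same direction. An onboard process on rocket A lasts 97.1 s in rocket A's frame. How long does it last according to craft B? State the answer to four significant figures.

159.1 s

The velocity of rocket A relative to craft B is (0.899 − 0.3714)c / (1 − 0.899×0.3714) = 0.79206c; relative speed 0.79206c.
At |u| = 0.79206c, γ = (1 − 0.627359)^(−1/2) = 1.6382.
The clock on rocket A records proper time, so craft B measures Δt = γΔτ = 1.6382 × 97.1 = 159.1 s.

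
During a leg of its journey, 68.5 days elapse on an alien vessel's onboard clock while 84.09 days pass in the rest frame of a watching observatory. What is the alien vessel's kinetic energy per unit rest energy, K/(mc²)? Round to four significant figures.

0.2276

γ = Δt/Δτ = 84.09/68.5 = 1.22759.
Since K = (γ−1)mc², K/(mc²) = 1.22759 − 1 = 0.2276.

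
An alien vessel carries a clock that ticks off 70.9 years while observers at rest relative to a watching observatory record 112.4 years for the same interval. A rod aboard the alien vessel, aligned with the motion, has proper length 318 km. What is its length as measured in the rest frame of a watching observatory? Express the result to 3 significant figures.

The time-dilation ratio gives γ = 112.4/70.9 = 1.58533.
L = L₀/γ = 318/1.58533 = 201 km.

201 km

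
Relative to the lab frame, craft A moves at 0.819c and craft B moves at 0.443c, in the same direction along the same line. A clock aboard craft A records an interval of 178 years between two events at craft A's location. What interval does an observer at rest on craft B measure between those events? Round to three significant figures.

220 years

Transform craft A's velocity into craft B's frame: (0.819 − 0.443)/(1 − 0.819·0.443) = 0.376/0.637183, so the relative speed is 0.5901c.
γ for this relative speed: γ = 1/√(1 − 0.348218) = 1.2387.
The clock on craft A records proper time, so craft B measures Δt = γΔτ = 1.2387 × 178 = 220 years.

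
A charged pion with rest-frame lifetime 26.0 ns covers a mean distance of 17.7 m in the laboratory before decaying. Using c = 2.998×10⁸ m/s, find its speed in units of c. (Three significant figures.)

Lab distance = (lab lifetime)·v = γτ·βc, so βγ = d/(cτ) = 17.70/(2.998×10⁸ × 2.600×10^-8) = 2.2707.
With βγ = 2.2707: γ² = 1 + (βγ)² = 6.15608, and β = (βγ)/γ = 2.2707/2.48114 = 0.915.

0.915c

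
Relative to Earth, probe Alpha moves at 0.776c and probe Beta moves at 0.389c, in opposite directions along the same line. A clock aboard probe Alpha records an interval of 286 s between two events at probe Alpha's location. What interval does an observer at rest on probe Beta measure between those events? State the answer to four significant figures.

640.8 s

Transform probe Alpha's velocity into probe Beta's frame: (0.776 + 0.389)/(1 + 0.776·0.389) = 1.165/1.301864, so the relative speed is 0.89487c.
At |u| = 0.89487c, γ = (1 − 0.800792)^(−1/2) = 2.2405.
Probe Alpha's interval is proper; time dilation gives Δt_B = γΔτ = 2.2405 × 286 s = 640.8 s.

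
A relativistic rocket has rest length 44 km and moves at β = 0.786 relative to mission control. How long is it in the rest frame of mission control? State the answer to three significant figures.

27.2 km

γ = 1/√(1 − β²) = 1/√(1 − 0.617796) = 1/√0.382204 = 1/0.618226 = 1.6175.
Length contraction: L = L₀/γ = 44/1.6175 = 27.2 km.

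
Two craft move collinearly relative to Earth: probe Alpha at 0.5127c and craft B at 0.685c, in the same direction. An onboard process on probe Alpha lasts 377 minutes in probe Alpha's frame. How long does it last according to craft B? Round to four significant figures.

391.0 minutes

Transform probe Alpha's velocity into craft B's frame: (0.5127 − 0.685)/(1 − 0.5127·0.685) = −0.1723/0.6488005, so the relative speed is 0.26557c.
γ for this relative speed: γ = 1/√(1 − 0.0705274) = 1.0372.
Probe Alpha's interval is proper; time dilation gives Δt_B = γΔτ = 1.0372 × 377 minutes = 391.0 minutes.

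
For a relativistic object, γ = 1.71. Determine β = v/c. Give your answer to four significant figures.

0.8112

β = √(1 − 1/γ²) = √(1 − 1/2.9241) = √0.658014 = 0.8112.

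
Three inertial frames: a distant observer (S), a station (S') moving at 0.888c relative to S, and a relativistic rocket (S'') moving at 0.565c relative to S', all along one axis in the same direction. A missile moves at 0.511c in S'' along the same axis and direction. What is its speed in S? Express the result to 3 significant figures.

Apply u = (u'+v)/(1+u'v) twice. Missile in the station frame: (0.511+0.565)/(1+0.511·0.565) = 1.076/1.288715 = 0.83494c.
That velocity, transformed to the rest frame of a distant observer: (0.83494+0.888)/(1+0.83494·0.888) = 1.72294/1.74142672 = 0.98938c.

0.989c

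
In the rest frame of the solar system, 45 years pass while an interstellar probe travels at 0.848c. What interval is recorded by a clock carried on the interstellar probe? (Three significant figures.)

γ = 1/√(1 − β²) = 1/√(1 − 0.719104) = 1/√0.280896 = 1/0.529996 = 1.8868.
The moving clock records proper time: Δτ = Δt/γ = 45/1.8868 = 23.8 years.

23.8 years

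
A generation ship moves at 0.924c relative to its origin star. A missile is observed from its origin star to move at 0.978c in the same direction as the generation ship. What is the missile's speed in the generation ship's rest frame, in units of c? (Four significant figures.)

0.5606c

Transform to the generation ship's frame: u' = (u − v)/(1 − uv/c²).
u' = (0.978 − 0.924)/(1 − 0.978×0.924) = 0.054/0.096328 = 0.56058.
Speed in the generation ship's frame: 0.5606c (in the same direction).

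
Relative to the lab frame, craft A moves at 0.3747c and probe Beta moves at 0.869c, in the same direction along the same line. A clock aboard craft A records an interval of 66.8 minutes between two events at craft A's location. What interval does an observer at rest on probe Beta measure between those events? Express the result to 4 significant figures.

The velocity of craft A relative to probe Beta is (0.3747 − 0.869)c / (1 − 0.3747×0.869) = −0.73296c; relative speed 0.73296c.
At |u| = 0.73296c, γ = (1 − 0.53723)^(−1/2) = 1.47.
Craft A's interval is proper; time dilation gives Δt_B = γΔτ = 1.47 × 66.8 minutes = 98.20 minutes.

98.20 minutes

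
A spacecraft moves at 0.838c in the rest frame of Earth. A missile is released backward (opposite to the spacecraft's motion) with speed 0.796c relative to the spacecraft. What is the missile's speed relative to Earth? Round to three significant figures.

Relativistic velocity addition: u = (u' + v)/(1 + u'v/c²), with u' = −0.796c and v = 0.838c.
Numerator: −0.796 + 0.838 = 0.042. Denominator: 1 + (−0.796)(0.838) = 0.332952.
u = 0.042/0.332952 = 0.12614, so the speed is 0.126c.

0.126c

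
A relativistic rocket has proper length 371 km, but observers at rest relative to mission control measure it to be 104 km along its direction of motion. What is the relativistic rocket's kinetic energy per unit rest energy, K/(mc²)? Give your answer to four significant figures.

Length contraction gives γ = L₀/L = 371/104 = 3.56731.
K/(mc²) = γ − 1 = 3.56731 − 1 = 2.567.

2.567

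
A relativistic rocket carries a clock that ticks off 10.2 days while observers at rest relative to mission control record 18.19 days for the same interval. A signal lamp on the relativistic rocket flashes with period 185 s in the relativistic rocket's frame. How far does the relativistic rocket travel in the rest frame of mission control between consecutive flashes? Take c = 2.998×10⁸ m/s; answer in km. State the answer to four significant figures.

8.190×10^7 km

The time-dilation ratio gives γ = 18.19/10.2 = 1.78333.
β = √(1 − 1/γ²) = 0.82799. Lab-frame period = γτ = 1.78333×185 s = 329.92 s. Distance = βc × γτ = 0.82799 × 2.998×10⁸ m/s × 329.92 s = 8.1897×10^10 m = 8.190×10^7 km.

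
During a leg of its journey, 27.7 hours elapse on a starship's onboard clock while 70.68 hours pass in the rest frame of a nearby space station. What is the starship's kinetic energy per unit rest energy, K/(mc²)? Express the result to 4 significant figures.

γ = Δt/Δτ = 70.68/27.7 = 2.55162.
Since K = (γ−1)mc², K/(mc²) = 2.55162 − 1 = 1.552.

1.552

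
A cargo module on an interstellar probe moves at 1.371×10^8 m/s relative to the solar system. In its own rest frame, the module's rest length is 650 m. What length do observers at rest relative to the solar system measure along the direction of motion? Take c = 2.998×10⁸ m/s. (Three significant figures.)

578 m

β = v/c = (1.371×10^8 m/s)/(2.998×10⁸ m/s) = 0.457305.
γ = 1/√(1 − β²) = 1/√(1 − 0.2091279) = 1/√0.7908721 = 1/0.88931 = 1.1245.
Length contraction: L = L₀/γ = 650/1.1245 = 578 m.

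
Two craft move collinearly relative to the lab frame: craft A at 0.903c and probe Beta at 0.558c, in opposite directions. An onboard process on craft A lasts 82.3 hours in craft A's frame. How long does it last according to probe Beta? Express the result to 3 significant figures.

347 hours

Transform craft A's velocity into probe Beta's frame: (0.903 + 0.558)/(1 + 0.903·0.558) = 1.461/1.503874, so the relative speed is 0.97149c.
At |u| = 0.97149c, γ = (1 − 0.943793)^(−1/2) = 4.218.
The clock on craft A records proper time, so probe Beta measures Δt = γΔτ = 4.218 × 82.3 = 347 hours.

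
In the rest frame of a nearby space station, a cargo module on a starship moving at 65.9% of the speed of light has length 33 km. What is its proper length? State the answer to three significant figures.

γ = 1/√(1 − β²) = 1/√(1 − 0.434281) = 1/√0.565719 = 1/0.752143 = 1.3295.
Proper length: L₀ = γ·L = 1.3295 × 33 = 43.9 km.

43.9 km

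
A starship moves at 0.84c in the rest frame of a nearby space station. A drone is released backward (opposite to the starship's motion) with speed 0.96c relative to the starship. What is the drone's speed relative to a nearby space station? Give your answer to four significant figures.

0.6198c

Relativistic velocity addition: u = (u' + v)/(1 + u'v/c²), with u' = −0.96c and v = 0.84c.
Numerator: −0.96 + 0.84 = −0.12. Denominator: 1 + (−0.96)(0.84) = 0.1936.
u = −0.12/0.1936 = −0.61983, so the speed is 0.6198c.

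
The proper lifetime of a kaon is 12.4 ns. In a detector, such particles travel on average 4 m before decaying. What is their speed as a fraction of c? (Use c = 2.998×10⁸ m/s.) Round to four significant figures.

0.7325c

Lab distance = (lab lifetime)·v = γτ·βc, so βγ = d/(cτ) = 4.000/(2.998×10⁸ × 1.240×10^-8) = 1.076.
With βγ = 1.076: γ² = 1 + (βγ)² = 2.15778, and β = (βγ)/γ = 1.076/1.46894 = 0.7325.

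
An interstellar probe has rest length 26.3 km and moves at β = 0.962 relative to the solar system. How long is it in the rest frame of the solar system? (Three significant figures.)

7.18 km

Lorentz factor: γ = (1 − 0.925444)^(−1/2) = 3.6623.
Along the direction of motion the measured length is L₀/γ = 26.3/3.6623 = 7.18 km.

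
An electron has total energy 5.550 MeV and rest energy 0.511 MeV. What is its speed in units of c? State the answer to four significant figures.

0.9958c

γ = E/(mc²) = 5.550/0.511 = 10.861.
β = √(1 − 1/γ²) = √(1 − 0.00847736) = √0.99152264 = 0.9958.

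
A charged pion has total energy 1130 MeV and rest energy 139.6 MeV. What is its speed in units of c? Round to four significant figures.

0.9923c

Total energy E = γmc² gives γ = 1130/139.6 = 8.0946.
Hence β = √(1 − 1/γ²) = √(1 − 0.0152619) = √0.9847381 = 0.9923.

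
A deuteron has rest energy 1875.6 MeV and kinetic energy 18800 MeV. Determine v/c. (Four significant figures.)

K = (γ−1)mc², so γ = 1 + 18800/1875.6 = 11.023.
Then v/c = √(1 − γ⁻²) = √(1 − 0.00823001) = √0.99176999 = 0.9959.

0.9959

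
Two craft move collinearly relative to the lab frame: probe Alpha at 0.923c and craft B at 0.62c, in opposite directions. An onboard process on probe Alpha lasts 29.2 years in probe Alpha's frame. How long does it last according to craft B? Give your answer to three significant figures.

152 years

Transform probe Alpha's velocity into craft B's frame: (0.923 + 0.62)/(1 + 0.923·0.62) = 1.543/1.57226, so the relative speed is 0.98139c.
γ for this relative speed: γ = 1/√(1 − 0.963126) = 5.2076.
The clock on probe Alpha records proper time, so craft B measures Δt = γΔτ = 5.2076 × 29.2 = 152 years.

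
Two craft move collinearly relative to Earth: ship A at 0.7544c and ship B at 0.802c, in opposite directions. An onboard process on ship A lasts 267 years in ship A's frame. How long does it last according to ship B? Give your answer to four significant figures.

Speed of ship A in ship B's frame: u = (v_A + v_B)/(1 + v_A v_B/c²) = (0.7544 + 0.802)/(1 + 0.7544×0.802) = 1.5564/1.6050288 = 0.9697; |u| = 0.9697c.
γ for this relative speed: γ = 1/√(1 − 0.940318) = 4.0933.
Ship A's interval is proper; time dilation gives Δt_B = γΔτ = 4.0933 × 267 years = 1093 years.

1093 years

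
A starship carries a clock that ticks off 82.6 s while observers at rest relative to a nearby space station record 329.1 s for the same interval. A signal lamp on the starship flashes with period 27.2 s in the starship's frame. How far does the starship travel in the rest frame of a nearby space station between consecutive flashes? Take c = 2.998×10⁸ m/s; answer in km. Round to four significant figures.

3.145×10^7 km

γ = Δt/Δτ = 329.1/82.6 = 3.98426.
β = √(1 − 1/γ²) = 0.96799. Lab-frame period = γτ = 3.98426×27.2 s = 108.37 s. Distance = βc × γτ = 0.96799 × 2.998×10⁸ m/s × 108.37 s = 3.1449×10^10 m = 3.145×10^7 km.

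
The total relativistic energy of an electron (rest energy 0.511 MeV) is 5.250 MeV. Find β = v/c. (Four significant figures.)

0.9953

γ = E/(mc²) = 5.250/0.511 = 10.274.
β = √(1 − 1/γ²) = √(1 − 0.00947373) = √0.99052627 = 0.9953.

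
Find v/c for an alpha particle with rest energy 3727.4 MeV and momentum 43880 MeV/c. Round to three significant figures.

βγ = pc/(mc²) = 43880/3727.4 = 11.772.
Since γ² = 1 + (βγ)² = 139.58, γ = √139.58 = 11.8144, and β = (βγ)/γ = 11.772/11.8144 = 0.996.

0.996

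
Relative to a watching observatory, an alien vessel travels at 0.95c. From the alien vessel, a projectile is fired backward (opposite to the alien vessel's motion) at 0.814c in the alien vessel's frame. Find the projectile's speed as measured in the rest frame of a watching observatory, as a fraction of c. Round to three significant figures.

Relativistic velocity addition: u = (u' + v)/(1 + u'v/c²), with u' = −0.814c and v = 0.95c.
Numerator: −0.814 + 0.95 = 0.136. Denominator: 1 + (−0.814)(0.95) = 0.2267.
u = 0.136/0.2267 = 0.59991, so the speed is 0.600c.

0.600c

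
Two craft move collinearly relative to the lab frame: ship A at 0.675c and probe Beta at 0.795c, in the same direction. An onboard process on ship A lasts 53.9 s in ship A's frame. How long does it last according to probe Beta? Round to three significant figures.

55.8 s

Speed of ship A in probe Beta's frame: u = (v_A − v_B)/(1 − v_A v_B/c²) = (0.675 − 0.795)/(1 − 0.675×0.795) = −0.12/0.463375 = −0.25897; |u| = 0.25897c.
γ for this relative speed: γ = 1/√(1 − 0.0670655) = 1.0353.
The clock on ship A records proper time, so probe Beta measures Δt = γΔτ = 1.0353 × 53.9 = 55.8 s.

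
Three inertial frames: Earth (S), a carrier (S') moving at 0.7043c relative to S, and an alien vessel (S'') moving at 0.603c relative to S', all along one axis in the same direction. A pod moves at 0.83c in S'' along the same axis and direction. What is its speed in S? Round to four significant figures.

0.9920c

Apply u = (u'+v)/(1+u'v) twice. Pod in the carrier frame: (0.83+0.603)/(1+0.83·0.603) = 1.433/1.50049 = 0.95502c.
That velocity, transformed to the rest frame of Earth: (0.95502+0.7043)/(1+0.95502·0.7043) = 1.65932/1.672620586 = 0.99205c.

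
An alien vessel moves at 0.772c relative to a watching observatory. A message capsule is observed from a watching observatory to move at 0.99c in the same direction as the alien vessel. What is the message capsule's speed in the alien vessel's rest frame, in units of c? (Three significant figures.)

0.925c

Transform to the alien vessel's frame: u' = (u − v)/(1 − uv/c²).
u' = (0.99 − 0.772)/(1 − 0.99×0.772) = 0.218/0.23572 = 0.92483.
Speed in the alien vessel's frame: 0.925c (in the same direction).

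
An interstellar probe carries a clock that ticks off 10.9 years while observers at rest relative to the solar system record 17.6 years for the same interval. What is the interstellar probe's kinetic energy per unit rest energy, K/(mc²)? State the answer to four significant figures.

0.6147

From Δt = γΔτ: γ = 17.6/10.9 = 1.61468.
Since K = (γ−1)mc², K/(mc²) = 1.61468 − 1 = 0.6147.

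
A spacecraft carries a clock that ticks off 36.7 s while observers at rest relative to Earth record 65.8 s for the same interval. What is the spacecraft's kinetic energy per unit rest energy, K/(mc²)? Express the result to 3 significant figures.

0.793

From Δt = γΔτ: γ = 65.8/36.7 = 1.79292.
K/(mc²) = γ − 1 = 1.79292 − 1 = 0.793.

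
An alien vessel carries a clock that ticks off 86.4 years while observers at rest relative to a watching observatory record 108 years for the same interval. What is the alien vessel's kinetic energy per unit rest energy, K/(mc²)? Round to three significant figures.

0.250

From Δt = γΔτ: γ = 108/86.4 = 1.25.
Since K = (γ−1)mc², K/(mc²) = 1.25 − 1 = 0.250.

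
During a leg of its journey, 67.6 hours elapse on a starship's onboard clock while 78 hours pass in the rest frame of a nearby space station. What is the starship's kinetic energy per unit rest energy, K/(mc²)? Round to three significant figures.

0.154

γ = Δt/Δτ = 78/67.6 = 1.15385.
Since K = (γ−1)mc², K/(mc²) = 1.15385 − 1 = 0.154.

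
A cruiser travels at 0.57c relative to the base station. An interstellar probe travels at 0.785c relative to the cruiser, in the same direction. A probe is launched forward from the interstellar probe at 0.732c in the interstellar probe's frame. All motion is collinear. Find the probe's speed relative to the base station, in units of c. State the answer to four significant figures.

Compose velocities in two stages. Stage 1 (into S'): u₁ = (0.732+0.785)/(1+0.732×0.785) = 0.96341.
Stage 2 (into S): u = (0.96341+0.57)/(1+0.96341×0.57) = 0.98984, so the speed is 0.9898c.

0.9898c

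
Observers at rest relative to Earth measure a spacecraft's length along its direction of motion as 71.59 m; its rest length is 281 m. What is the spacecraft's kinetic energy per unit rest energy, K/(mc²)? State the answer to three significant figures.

From L = L₀/γ: γ = 281/71.59 = 3.92513.
Since K = (γ−1)mc², K/(mc²) = 3.92513 − 1 = 2.93.

2.93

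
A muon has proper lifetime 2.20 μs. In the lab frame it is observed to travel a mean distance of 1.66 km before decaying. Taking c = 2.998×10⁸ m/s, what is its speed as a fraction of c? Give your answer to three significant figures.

0.929c

Let x = d/(cτ) = 1660 m / (2.998×10⁸ m/s × 2.200×10^-6 s) = 2.5168. Since d = βγcτ, x = βγ = β/√(1−β²).
Solving: β² = x²/(1+x²) = 6.33428/7.33428 = 0.863654, so β = 0.929.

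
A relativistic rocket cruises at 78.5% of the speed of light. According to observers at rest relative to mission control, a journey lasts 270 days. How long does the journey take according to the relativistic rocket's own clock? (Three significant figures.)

167 days

γ = 1/√(1 − β²) = 1/√(1 − 0.616225) = 1/√0.383775 = 1/0.619496 = 1.6142.
The moving clock records proper time: Δτ = Δt/γ = 270/1.6142 = 167 days.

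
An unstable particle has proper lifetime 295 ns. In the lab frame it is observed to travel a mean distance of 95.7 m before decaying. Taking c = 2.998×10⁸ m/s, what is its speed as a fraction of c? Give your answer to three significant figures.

Let x = d/(cτ) = 95.70 m / (2.998×10⁸ m/s × 2.950×10^-7 s) = 1.0821. Since d = βγcτ, x = βγ = β/√(1−β²).
Solving: β² = x²/(1+x²) = 1.17094/2.17094 = 0.53937, so β = 0.734.

0.734c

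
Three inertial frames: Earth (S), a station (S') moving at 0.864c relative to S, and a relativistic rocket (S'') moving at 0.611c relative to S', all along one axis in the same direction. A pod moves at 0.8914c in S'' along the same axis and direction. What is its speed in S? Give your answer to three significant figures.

0.998c

Compose velocities in two stages. Stage 1 (into S'): u₁ = (0.8914+0.611)/(1+0.8914×0.611) = 0.97265.
Stage 2 (into S): u = (0.97265+0.864)/(1+0.97265×0.864) = 0.99798, so the speed is 0.998c.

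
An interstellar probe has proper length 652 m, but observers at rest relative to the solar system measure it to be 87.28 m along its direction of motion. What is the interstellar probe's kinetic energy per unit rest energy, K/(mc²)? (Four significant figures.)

Length contraction gives γ = L₀/L = 652/87.28 = 7.47021.
Since K = (γ−1)mc², K/(mc²) = 7.47021 − 1 = 6.470.

6.470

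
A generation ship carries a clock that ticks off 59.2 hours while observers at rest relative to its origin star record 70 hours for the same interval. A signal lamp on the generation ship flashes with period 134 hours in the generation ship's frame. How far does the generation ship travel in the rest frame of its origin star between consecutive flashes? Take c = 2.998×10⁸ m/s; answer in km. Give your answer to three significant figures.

9.13×10^10 km

The time-dilation ratio gives γ = 70/59.2 = 1.18243.
β = √(1 − 1/γ²) = 0.53363. Lab-frame period = γτ = 1.18243×134 hours = 158.45 hours. Distance = βc × γτ = 0.53363 × 2.998×10⁸ m/s × 570420 s = 9.1257×10^13 m = 9.13×10^10 km.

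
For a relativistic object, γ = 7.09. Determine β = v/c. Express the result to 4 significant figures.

β = √(1 − 1/γ²) = √(1 − 1/50.2681) = √0.980107 = 0.9900.

0.9900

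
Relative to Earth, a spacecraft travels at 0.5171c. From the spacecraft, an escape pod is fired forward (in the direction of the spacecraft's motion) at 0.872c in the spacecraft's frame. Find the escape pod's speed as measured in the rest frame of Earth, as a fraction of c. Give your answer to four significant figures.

0.9574c

Relativistic velocity addition: u = (u' + v)/(1 + u'v/c²), with u' = 0.872c and v = 0.5171c.
Numerator: 0.872 + 0.5171 = 1.3891. Denominator: 1 + (0.872)(0.5171) = 1.4509112.
u = 1.3891/1.4509112 = 0.9574, so the speed is 0.9574c.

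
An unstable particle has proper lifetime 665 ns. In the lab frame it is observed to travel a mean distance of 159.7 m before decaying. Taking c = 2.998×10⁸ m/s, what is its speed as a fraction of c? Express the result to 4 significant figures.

d = βγcτ ⇒ βγ = d/(cτ) = 159.7 m / (199.367 m) = 0.80104.
β = (βγ)/√(1+(βγ)²) = 0.80104/√1.641665 = 0.6252.

0.6252c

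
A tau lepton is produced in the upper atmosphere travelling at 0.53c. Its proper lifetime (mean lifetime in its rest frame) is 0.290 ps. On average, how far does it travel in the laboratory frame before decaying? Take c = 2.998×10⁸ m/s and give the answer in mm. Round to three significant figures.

0.0543 mm

Lorentz factor: γ = (1 − 0.2809)^(−1/2) = 1.1792.
Lab-frame lifetime: Δt = γτ = 1.1792 × 0.290 ps = 0.34197 ps.
Distance: d = vΔt = 0.53 × 2.998×10⁸ m/s × 3.4197×10^-13 s = 5.43×10^-5 m = 0.0543 mm.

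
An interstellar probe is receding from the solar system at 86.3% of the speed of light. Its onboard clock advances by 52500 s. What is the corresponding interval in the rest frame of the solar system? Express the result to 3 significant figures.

With β = 0.863, γ = 1/√(1 − 0.863²) = 1/√0.255231 = 1.9794.
Time dilation: Δt = γ·Δτ = 1.9794 × 52500 = 1.04×10^5 s.

1.04×10^5 s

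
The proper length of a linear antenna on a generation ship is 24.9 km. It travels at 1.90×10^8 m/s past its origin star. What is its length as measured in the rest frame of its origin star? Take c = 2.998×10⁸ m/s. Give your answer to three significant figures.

19.3 km

β = v/c = (1.90×10^8 m/s)/(2.998×10⁸ m/s) = 0.633756.
γ = 1/√(1 − β²) = 1/√(1 − 0.4016467) = 1/√0.5983533 = 1/0.773533 = 1.2928.
Length contraction: L = L₀/γ = 24.9/1.2928 = 19.3 km.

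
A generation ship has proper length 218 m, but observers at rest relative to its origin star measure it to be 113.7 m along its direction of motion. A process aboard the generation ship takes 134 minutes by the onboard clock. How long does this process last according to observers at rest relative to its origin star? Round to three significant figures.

257 minutes

Length contraction gives γ = L₀/L = 218/113.7 = 1.91733.
Δt = γΔτ = 1.91733 × 134 = 257 minutes.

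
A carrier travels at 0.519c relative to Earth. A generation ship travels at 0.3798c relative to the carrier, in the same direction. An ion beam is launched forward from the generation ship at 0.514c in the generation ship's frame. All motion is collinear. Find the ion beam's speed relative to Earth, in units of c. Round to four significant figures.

Apply u = (u'+v)/(1+u'v) twice. Ion beam in the carrier frame: (0.514+0.3798)/(1+0.514·0.3798) = 0.8938/1.1952172 = 0.74781c.
That velocity, transformed to the rest frame of Earth: (0.74781+0.519)/(1+0.74781·0.519) = 1.26681/1.38811339 = 0.91261c.

0.9126c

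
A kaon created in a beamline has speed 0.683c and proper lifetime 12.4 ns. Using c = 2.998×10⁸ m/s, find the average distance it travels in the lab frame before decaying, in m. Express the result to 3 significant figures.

3.48 m

γ = 1/√(1 − β²) = 1/√(1 − 0.466489) = 1/√0.533511 = 1/0.730418 = 1.3691.
Lab-frame lifetime: Δt = γτ = 1.3691 × 12.4 ns = 16.977 ns.
Distance: d = vΔt = 0.683 × 2.998×10⁸ m/s × 1.6977×10^-8 s = 3.48 m.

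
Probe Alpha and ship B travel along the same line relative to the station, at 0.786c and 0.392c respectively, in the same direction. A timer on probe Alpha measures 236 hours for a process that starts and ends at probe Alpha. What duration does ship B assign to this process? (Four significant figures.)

287.1 hours

The velocity of probe Alpha relative to ship B is (0.786 − 0.392)c / (1 − 0.786×0.392) = 0.56946c; relative speed 0.56946c.
γ for this relative speed: γ = 1/√(1 − 0.324285) = 1.2165.
Probe Alpha's interval is proper; time dilation gives Δt_B = γΔτ = 1.2165 × 236 hours = 287.1 hours.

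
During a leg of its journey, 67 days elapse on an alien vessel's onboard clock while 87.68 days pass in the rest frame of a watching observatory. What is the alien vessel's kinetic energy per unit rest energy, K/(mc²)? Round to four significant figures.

0.3087

γ = Δt/Δτ = 87.68/67 = 1.30866.
K/(mc²) = γ − 1 = 1.30866 − 1 = 0.3087.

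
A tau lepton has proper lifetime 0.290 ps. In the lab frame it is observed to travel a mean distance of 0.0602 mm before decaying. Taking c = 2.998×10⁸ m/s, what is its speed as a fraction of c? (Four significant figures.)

Lab distance = (lab lifetime)·v = γτ·βc, so βγ = d/(cτ) = 6.020×10^-5/(2.998×10⁸ × 2.900×10^-13) = 0.69242.
With βγ = 0.69242: γ² = 1 + (βγ)² = 1.479445, and β = (βγ)/γ = 0.69242/1.21632 = 0.5693.

0.5693c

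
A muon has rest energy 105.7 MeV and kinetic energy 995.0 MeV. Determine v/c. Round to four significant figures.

0.9954

K = (γ−1)mc², so γ = 1 + 995.0/105.7 = 10.413.
Then v/c = √(1 − γ⁻²) = √(1 − 0.00922249) = √0.99077751 = 0.9954.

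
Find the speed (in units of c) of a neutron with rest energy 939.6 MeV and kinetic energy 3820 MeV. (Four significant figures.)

K = (γ−1)mc², so γ = 1 + 3820/939.6 = 5.0656.
Then v/c = √(1 − γ⁻²) = √(1 − 0.0389707) = √0.9610293 = 0.9803.

0.9803c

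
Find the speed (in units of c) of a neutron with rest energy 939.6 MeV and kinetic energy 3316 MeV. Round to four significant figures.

0.9753c

γ = 1 + K/(mc²) = 1 + 3316/939.6 = 4.5292.
β = √(1 − 1/γ²) = √(1 − 0.048748) = √0.951252 = 0.9753.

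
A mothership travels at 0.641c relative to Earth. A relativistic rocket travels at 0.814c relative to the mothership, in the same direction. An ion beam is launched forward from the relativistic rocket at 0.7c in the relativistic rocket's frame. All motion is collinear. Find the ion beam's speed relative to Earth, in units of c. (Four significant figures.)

First combine the ion beam and relativistic rocket (S''→S'): u₁ = (0.7 + 0.814)/(1 + 0.7×0.814) = 1.514/1.5698 = 0.96445.
Then combine with the mothership (S'→S): u = (0.96445 + 0.641)/(1 + 0.96445×0.641) = 1.60545/1.61821245 = 0.99211.

0.9921c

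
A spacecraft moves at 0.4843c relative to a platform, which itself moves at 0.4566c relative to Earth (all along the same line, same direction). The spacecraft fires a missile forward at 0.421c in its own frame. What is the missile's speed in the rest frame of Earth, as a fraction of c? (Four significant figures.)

Compose velocities in two stages. Stage 1 (into S'): u₁ = (0.421+0.4843)/(1+0.421×0.4843) = 0.75198.
Stage 2 (into S): u = (0.75198+0.4566)/(1+0.75198×0.4566) = 0.89967, so the speed is 0.8997c.

0.8997c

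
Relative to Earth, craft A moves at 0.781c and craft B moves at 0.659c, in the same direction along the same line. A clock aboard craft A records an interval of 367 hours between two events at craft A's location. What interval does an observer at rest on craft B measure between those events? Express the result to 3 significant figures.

The velocity of craft A relative to craft B is (0.781 − 0.659)c / (1 − 0.781×0.659) = 0.25138c; relative speed 0.25138c.
At |u| = 0.25138c, γ = (1 − 0.0631919)^(−1/2) = 1.0332.
Craft A's interval is proper; time dilation gives Δt_B = γΔτ = 1.0332 × 367 hours = 379 hours.

379 hours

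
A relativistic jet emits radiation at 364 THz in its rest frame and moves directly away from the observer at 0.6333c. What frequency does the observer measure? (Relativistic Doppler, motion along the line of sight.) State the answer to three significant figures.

Relativistic Doppler (source moving away): f_obs = f_src · √((1−β)/(1+β)).
With β = 0.6333: factor = √(0.3667/1.6333) = 0.47383.
f_obs = 364 × 0.47383 = 172 THz.

172 THz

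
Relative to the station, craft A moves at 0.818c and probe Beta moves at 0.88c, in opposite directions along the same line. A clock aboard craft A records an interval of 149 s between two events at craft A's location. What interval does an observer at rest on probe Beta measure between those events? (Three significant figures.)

The velocity of craft A relative to probe Beta is (0.818 + 0.88)c / (1 + 0.818×0.88) = 0.9873c; relative speed 0.9873c.
γ for this relative speed: γ = 1/√(1 − 0.974761) = 6.2945.
The clock on craft A records proper time, so probe Beta measures Δt = γΔτ = 6.2945 × 149 = 938 s.

938 s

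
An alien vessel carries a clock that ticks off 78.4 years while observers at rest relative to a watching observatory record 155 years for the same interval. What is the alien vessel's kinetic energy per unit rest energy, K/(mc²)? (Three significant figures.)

0.977

From Δt = γΔτ: γ = 155/78.4 = 1.97704.
K/(mc²) = γ − 1 = 1.97704 − 1 = 0.977.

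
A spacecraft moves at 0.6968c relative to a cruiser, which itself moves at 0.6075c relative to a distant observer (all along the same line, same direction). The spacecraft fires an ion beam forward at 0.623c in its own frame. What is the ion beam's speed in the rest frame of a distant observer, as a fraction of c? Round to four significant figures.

0.9799c

Compose velocities in two stages. Stage 1 (into S'): u₁ = (0.623+0.6968)/(1+0.623×0.6968) = 0.92029.
Stage 2 (into S): u = (0.92029+0.6075)/(1+0.92029×0.6075) = 0.97993, so the speed is 0.9799c.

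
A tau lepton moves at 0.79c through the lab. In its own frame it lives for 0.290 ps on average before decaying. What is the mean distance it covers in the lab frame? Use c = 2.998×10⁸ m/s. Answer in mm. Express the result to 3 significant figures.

With β = 0.79, γ = 1/√(1 − 0.79²) = 1/√0.3759 = 1.631.
Lab-frame lifetime: Δt = γτ = 1.631 × 0.290 ps = 0.47299 ps.
Distance: d = vΔt = 0.79 × 2.998×10⁸ m/s × 4.7299×10^-13 s = 1.12×10^-4 m = 0.112 mm.

0.112 mm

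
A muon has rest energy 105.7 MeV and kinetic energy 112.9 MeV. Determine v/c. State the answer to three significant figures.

0.875

K = (γ−1)mc², so γ = 1 + 112.9/105.7 = 2.0681.
Then v/c = √(1 − γ⁻²) = √(1 − 0.233807) = √0.766193 = 0.875.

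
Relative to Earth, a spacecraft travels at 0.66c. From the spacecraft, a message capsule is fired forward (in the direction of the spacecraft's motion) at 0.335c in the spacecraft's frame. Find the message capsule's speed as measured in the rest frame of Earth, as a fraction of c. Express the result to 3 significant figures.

In units of c, u = (u' + v)/(1 + u'v) with u' = 0.335 and v = 0.66.
Numerator: 0.335 + 0.66 = 0.995. Denominator: 1 + (0.335)(0.66) = 1.2211.
u = 0.995/1.2211 = 0.81484, so the speed is 0.815c.

0.815c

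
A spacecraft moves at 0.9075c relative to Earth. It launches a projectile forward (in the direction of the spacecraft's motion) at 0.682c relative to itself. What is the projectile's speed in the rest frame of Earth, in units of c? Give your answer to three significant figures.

Relativistic velocity addition: u = (u' + v)/(1 + u'v/c²), with u' = 0.682c and v = 0.9075c.
Numerator: 0.682 + 0.9075 = 1.5895. Denominator: 1 + (0.682)(0.9075) = 1.618915.
u = 1.5895/1.618915 = 0.98183, so the speed is 0.982c.

0.982c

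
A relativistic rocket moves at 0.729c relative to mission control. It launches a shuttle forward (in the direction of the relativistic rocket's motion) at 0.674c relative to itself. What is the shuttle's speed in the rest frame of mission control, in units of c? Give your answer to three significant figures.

0.941c

In units of c, u = (u' + v)/(1 + u'v) with u' = 0.674 and v = 0.729.
Numerator: 0.674 + 0.729 = 1.403. Denominator: 1 + (0.674)(0.729) = 1.491346.
u = 1.403/1.491346 = 0.94076, so the speed is 0.941c.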